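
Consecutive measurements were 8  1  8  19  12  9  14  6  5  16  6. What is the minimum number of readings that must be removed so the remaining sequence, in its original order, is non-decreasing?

Fewest deletions = n − (longest non-decreasing subsequence).
Patience tails:
8 → extends → [8]
1 → replaces 8 → [1]
8 → extends → [1, 8]
19 → extends → [1, 8, 19]
12 → replaces 19 → [1, 8, 12]
9 → replaces 12 → [1, 8, 9]
14 → extends → [1, 8, 9, 14]
6 → replaces 8 → [1, 6, 9, 14]
5 → replaces 6 → [1, 5, 9, 14]
16 → extends → [1, 5, 9, 14, 16]
6 → replaces 9 → [1, 5, 6, 14, 16]
Longest non-decreasing subsequence has length 5, so deletions = 11 − 5 = 6.

6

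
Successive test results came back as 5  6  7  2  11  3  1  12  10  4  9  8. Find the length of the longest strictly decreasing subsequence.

4

Let dp[i] be the longest strictly decreasing subsequence ending at i:
i:      1  2  3  4  5  6  7  8  9 10 11 12
a[i]:   5  6  7  2 11  3  1 12 10  4  9  8
dp:     1  1  1  2  1  2  3  1  2  3  3  4
Maximum is 4.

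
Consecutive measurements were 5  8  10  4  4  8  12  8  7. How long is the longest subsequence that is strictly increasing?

4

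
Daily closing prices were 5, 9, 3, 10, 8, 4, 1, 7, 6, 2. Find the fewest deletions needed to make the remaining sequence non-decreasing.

7

Fewest deletions = n − (longest non-decreasing subsequence).
Patience tails:
5 → extends → [5]
9 → extends → [5, 9]
3 → replaces 5 → [3, 9]
10 → extends → [3, 9, 10]
8 → replaces 9 → [3, 8, 10]
4 → replaces 8 → [3, 4, 10]
1 → replaces 3 → [1, 4, 10]
7 → replaces 10 → [1, 4, 7]
6 → replaces 7 → [1, 4, 6]
2 → replaces 4 → [1, 2, 6]
Longest non-decreasing subsequence has length 3, so deletions = 10 − 3 = 7.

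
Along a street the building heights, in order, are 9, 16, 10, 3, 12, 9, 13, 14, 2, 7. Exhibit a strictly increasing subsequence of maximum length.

Patience tails give the LIS length; then backtrack through the dp parents:
9 → extends → [9]
16 → extends → [9, 16]
10 → replaces 16 → [9, 10]
3 → replaces 9 → [3, 10]
12 → extends → [3, 10, 12]
9 → replaces 10 → [3, 9, 12]
13 → extends → [3, 9, 12, 13]
14 → extends → [3, 9, 12, 13, 14]
2 → replaces 3 → [2, 9, 12, 13, 14]
7 → replaces 9 → [2, 7, 12, 13, 14]
Length 5; one witness is 9, 10, 12, 13, 14.

9, 10, 12, 13, 14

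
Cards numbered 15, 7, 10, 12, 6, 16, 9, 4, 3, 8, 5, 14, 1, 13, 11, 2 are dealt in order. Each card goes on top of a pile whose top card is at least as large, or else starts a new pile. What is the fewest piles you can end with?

The minimum number of non-increasing subsequences covering a sequence equals the length of its longest strictly increasing subsequence.
LIS length is 4 (e.g. 7, 10, 12, 16), so 4 piles are needed.

4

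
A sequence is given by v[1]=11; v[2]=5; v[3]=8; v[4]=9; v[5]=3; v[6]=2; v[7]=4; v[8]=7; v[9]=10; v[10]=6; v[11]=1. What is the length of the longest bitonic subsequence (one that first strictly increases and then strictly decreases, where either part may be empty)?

6

inc[i] = longest strictly increasing subsequence ending at i; dec[i] = longest strictly decreasing subsequence starting at i:
i:      1  2  3  4  5  6  7  8  9 10 11
v[i]:  11  5  8  9  3  2  4  7 10  6  1
inc:    1  1  2  3  1  1  2  3  4  3  1
dec:    5  4  4  4  3  2  2  3  3  2  1
Best peak at i=4 (value 9): inc=3, dec=4, length 3+4−1 = 6.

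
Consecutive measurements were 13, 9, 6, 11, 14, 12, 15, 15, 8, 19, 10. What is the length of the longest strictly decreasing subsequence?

3

Negate each value so 'decreasing' becomes 'increasing', then run patience tails on the negated sequence:
-13 → extends → [-13]
-9 → extends → [-13, -9]
-6 → extends → [-13, -9, -6]
-11 → replaces -9 → [-13, -11, -6]
-14 → replaces -13 → [-14, -11, -6]
-12 → replaces -11 → [-14, -12, -6]
-15 → replaces -14 → [-15, -12, -6]
-15 → already a tail → [-15, -12, -6]
-8 → replaces -6 → [-15, -12, -8]
-19 → replaces -15 → [-19, -12, -8]
-10 → replaces -8 → [-19, -12, -10]
Three tails, so the longest strictly decreasing subsequence of the original has length 3.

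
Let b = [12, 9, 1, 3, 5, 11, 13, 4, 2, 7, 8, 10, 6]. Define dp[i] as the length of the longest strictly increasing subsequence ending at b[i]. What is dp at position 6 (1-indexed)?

dp[i] = 1 + max{dp[j] : j<i, b[j]<b[i]} (or 1 if no such j):
i:      1  2  3  4  5  6  7  8  9 10 11 12 13
b[i]:  12  9  1  3  5 11 13  4  2  7  8 10  6
dp:     1  1  1  2  3  4  5  3  2  4  5  6  4
At index 6 the value is 4.

4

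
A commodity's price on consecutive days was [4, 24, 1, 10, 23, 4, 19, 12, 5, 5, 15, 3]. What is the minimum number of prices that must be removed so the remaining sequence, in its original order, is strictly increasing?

Fewest deletions = n − (longest strictly increasing subsequence).
i:      1  2  3  4  5  6  7  8  9 10 11 12
a[i]:   4 24  1 10 23  4 19 12  5  5 15  3
dp:     1  2  1  2  3  2  3  3  3  3  4  2
max dp = 4, so deletions = 12 − 4 = 8.

8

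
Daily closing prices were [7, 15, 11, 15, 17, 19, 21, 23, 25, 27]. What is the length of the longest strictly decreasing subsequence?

2

Negate each value so 'decreasing' becomes 'increasing', then run patience tails on the negated sequence:
-7 → extends → [-7]
-15 → replaces -7 → [-15]
-11 → extends → [-15, -11]
-15 → already a tail → [-15, -11]
-17 → replaces -15 → [-17, -11]
-19 → replaces -17 → [-19, -11]
-21 → replaces -19 → [-21, -11]
-23 → replaces -21 → [-23, -11]
-25 → replaces -23 → [-25, -11]
-27 → replaces -25 → [-27, -11]
Two tails, so the longest strictly decreasing subsequence of the original has length 2.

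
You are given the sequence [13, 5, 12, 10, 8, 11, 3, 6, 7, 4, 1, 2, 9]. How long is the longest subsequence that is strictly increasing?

4

Let dp[i] be the length of the longest such subsequence ending at index i:
i:      1  2  3  4  5  6  7  8  9 10 11 12 13
a[i]:  13  5 12 10  8 11  3  6  7  4  1  2  9
dp:     1  1  2  2  2  3  1  2  3  2  1  2  4
Maximum dp value is 4.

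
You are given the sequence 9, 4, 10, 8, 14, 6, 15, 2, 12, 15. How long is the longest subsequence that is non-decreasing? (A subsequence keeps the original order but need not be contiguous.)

5

Track the smallest tail for each achievable length (allowing ties):
9 → extends → [9]
4 → replaces 9 → [4]
10 → extends → [4, 10]
8 → replaces 10 → [4, 8]
14 → extends → [4, 8, 14]
6 → replaces 8 → [4, 6, 14]
15 → extends → [4, 6, 14, 15]
2 → replaces 4 → [2, 6, 14, 15]
12 → replaces 14 → [2, 6, 12, 15]
15 → extends → [2, 6, 12, 15, 15]
Five tails, so the longest non-decreasing subsequence has length 5 (e.g. 9, 10, 14, 15, 15).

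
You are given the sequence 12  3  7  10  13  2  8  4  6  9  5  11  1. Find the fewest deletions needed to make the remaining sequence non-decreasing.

Fewest deletions = n − (longest non-decreasing subsequence).
Patience tails:
12 → extends → [12]
3 → replaces 12 → [3]
7 → extends → [3, 7]
10 → extends → [3, 7, 10]
13 → extends → [3, 7, 10, 13]
2 → replaces 3 → [2, 7, 10, 13]
8 → replaces 10 → [2, 7, 8, 13]
4 → replaces 7 → [2, 4, 8, 13]
6 → replaces 8 → [2, 4, 6, 13]
9 → replaces 13 → [2, 4, 6, 9]
5 → replaces 6 → [2, 4, 5, 9]
11 → extends → [2, 4, 5, 9, 11]
1 → replaces 2 → [1, 4, 5, 9, 11]
Longest non-decreasing subsequence has length 5, so deletions = 13 − 5 = 8.

8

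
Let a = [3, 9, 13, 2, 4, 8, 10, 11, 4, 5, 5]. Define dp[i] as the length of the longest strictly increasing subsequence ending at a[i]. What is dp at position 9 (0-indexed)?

dp[i] = 1 + max{dp[j] : j<i, a[j]<a[i]} (or 1 if no such j):
i:      0  1  2  3  4  5  6  7  8  9 10
a[i]:   3  9 13  2  4  8 10 11  4  5  5
dp:     1  2  3  1  2  3  4  5  2  3  3
At index 9 the value is 3.

3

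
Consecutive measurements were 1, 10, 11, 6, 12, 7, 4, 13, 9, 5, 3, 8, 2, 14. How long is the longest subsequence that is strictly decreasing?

5

Negate each value so 'decreasing' becomes 'increasing', then run patience tails on the negated sequence:
-1 → extends → [-1]
-10 → replaces -1 → [-10]
-11 → replaces -10 → [-11]
-6 → extends → [-11, -6]
-12 → replaces -11 → [-12, -6]
-7 → replaces -6 → [-12, -7]
-4 → extends → [-12, -7, -4]
-13 → replaces -12 → [-13, -7, -4]
-9 → replaces -7 → [-13, -9, -4]
-5 → replaces -4 → [-13, -9, -5]
-3 → extends → [-13, -9, -5, -3]
-8 → replaces -5 → [-13, -9, -8, -3]
-2 → extends → [-13, -9, -8, -3, -2]
-14 → replaces -13 → [-14, -9, -8, -3, -2]
Five tails, so the longest strictly decreasing subsequence of the original has length 5.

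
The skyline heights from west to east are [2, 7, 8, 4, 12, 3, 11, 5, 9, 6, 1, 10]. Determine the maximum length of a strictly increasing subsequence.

5

Track the smallest tail for each achievable length (strict):
2 → extends → [2]
7 → extends → [2, 7]
8 → extends → [2, 7, 8]
4 → replaces 7 → [2, 4, 8]
12 → extends → [2, 4, 8, 12]
3 → replaces 4 → [2, 3, 8, 12]
11 → replaces 12 → [2, 3, 8, 11]
5 → replaces 8 → [2, 3, 5, 11]
9 → replaces 11 → [2, 3, 5, 9]
6 → replaces 9 → [2, 3, 5, 6]
1 → replaces 2 → [1, 3, 5, 6]
10 → extends → [1, 3, 5, 6, 10]
Five tails, so the longest strictly increasing subsequence has length 5 (e.g. 2, 7, 8, 9, 10).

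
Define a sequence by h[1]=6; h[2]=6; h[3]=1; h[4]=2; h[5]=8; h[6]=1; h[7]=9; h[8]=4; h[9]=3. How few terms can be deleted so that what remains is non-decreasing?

5

Fewest deletions = n − (longest non-decreasing subsequence).
i:     1 2 3 4 5 6 7 8 9
h[i]:  6 6 1 2 8 1 9 4 3
dp:    1 2 1 2 3 2 4 3 3
max dp = 4, so deletions = 9 − 4 = 5.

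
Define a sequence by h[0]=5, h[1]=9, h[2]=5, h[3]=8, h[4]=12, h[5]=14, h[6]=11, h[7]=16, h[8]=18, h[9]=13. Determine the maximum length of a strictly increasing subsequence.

6

Track the smallest tail for each achievable length (strict):
5 → extends → [5]
9 → extends → [5, 9]
5 → already a tail → [5, 9]
8 → replaces 9 → [5, 8]
12 → extends → [5, 8, 12]
14 → extends → [5, 8, 12, 14]
11 → replaces 12 → [5, 8, 11, 14]
16 → extends → [5, 8, 11, 14, 16]
18 → extends → [5, 8, 11, 14, 16, 18]
13 → replaces 14 → [5, 8, 11, 13, 16, 18]
Six tails, so the longest strictly increasing subsequence has length 6 (e.g. 5, 9, 12, 14, 16, 18).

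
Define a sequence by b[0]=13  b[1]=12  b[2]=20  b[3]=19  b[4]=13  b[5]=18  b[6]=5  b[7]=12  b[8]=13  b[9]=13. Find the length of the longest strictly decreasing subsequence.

Let dp[i] be the longest strictly decreasing subsequence ending at i:
i:      0  1  2  3  4  5  6  7  8  9
b[i]:  13 12 20 19 13 18  5 12 13 13
dp:     1  2  1  2  3  3  4  4  4  4
Maximum is 4.

4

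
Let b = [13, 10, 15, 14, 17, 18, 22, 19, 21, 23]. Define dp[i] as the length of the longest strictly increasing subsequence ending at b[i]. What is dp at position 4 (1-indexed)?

dp[i] = 1 + max{dp[j] : j<i, b[j]<b[i]} (or 1 if no such j):
i:      1  2  3  4  5  6  7  8  9 10
b[i]:  13 10 15 14 17 18 22 19 21 23
dp:     1  1  2  2  3  4  5  5  6  7
At index 4 the value is 2.

2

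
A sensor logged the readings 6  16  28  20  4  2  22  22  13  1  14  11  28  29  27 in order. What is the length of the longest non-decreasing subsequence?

7

Let dp[i] be the length of the longest such subsequence ending at index i:
i:      1  2  3  4  5  6  7  8  9 10 11 12 13 14 15
a[i]:   6 16 28 20  4  2 22 22 13  1 14 11 28 29 27
dp:     1  2  3  3  1  1  4  5  2  1  3  2  6  7  6
Maximum dp value is 7.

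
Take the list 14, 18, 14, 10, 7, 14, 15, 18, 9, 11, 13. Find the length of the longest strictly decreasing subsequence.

Negate each value so 'decreasing' becomes 'increasing', then run patience tails on the negated sequence:
-14 → extends → [-14]
-18 → replaces -14 → [-18]
-14 → extends → [-18, -14]
-10 → extends → [-18, -14, -10]
-7 → extends → [-18, -14, -10, -7]
-14 → already a tail → [-18, -14, -10, -7]
-15 → replaces -14 → [-18, -15, -10, -7]
-18 → already a tail → [-18, -15, -10, -7]
-9 → replaces -7 → [-18, -15, -10, -9]
-11 → replaces -10 → [-18, -15, -11, -9]
-13 → replaces -11 → [-18, -15, -13, -9]
Four tails, so the longest strictly decreasing subsequence of the original has length 4.

4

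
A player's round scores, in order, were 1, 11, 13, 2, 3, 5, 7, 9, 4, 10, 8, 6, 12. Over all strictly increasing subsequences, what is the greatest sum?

49

Let S[i] be the best sum of a strictly increasing subsequence ending at i:
i:      1  2  3  4  5  6  7  8  9 10 11 12 13
a[i]:   1 11 13  2  3  5  7  9  4 10  8  6 12
S:      1 12 25  3  6 11 18 27 10 37 26 17 49
Maximum is 49 (e.g. 1 + 2 + 3 + 5 + 7 + 9 + 10 + 12).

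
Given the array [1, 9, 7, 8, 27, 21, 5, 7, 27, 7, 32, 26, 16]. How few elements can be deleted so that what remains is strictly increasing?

Fewest deletions = n − (longest strictly increasing subsequence).
Patience tails:
1 → extends → [1]
9 → extends → [1, 9]
7 → replaces 9 → [1, 7]
8 → extends → [1, 7, 8]
27 → extends → [1, 7, 8, 27]
21 → replaces 27 → [1, 7, 8, 21]
5 → replaces 7 → [1, 5, 8, 21]
7 → replaces 8 → [1, 5, 7, 21]
27 → extends → [1, 5, 7, 21, 27]
7 → already a tail → [1, 5, 7, 21, 27]
32 → extends → [1, 5, 7, 21, 27, 32]
26 → replaces 27 → [1, 5, 7, 21, 26, 32]
16 → replaces 21 → [1, 5, 7, 16, 26, 32]
Longest strictly increasing subsequence has length 6, so deletions = 13 − 6 = 7.

7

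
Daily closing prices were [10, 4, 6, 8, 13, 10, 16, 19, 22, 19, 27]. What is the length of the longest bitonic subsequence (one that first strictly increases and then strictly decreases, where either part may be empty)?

8

inc[i] = longest strictly increasing subsequence ending at i; dec[i] = longest strictly decreasing subsequence starting at i:
i:      1  2  3  4  5  6  7  8  9 10 11
a[i]:  10  4  6  8 13 10 16 19 22 19 27
inc:    1  1  2  3  4  4  5  6  7  6  8
dec:    2  1  1  1  2  1  1  1  2  1  1
Best peak at i=9 (value 22): inc=7, dec=2, length 7+2−1 = 8.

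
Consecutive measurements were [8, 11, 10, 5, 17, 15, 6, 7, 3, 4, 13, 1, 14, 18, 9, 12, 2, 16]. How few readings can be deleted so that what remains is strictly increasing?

Fewest deletions = n − (longest strictly increasing subsequence).
Patience tails:
8 → extends → [8]
11 → extends → [8, 11]
10 → replaces 11 → [8, 10]
5 → replaces 8 → [5, 10]
17 → extends → [5, 10, 17]
15 → replaces 17 → [5, 10, 15]
6 → replaces 10 → [5, 6, 15]
7 → replaces 15 → [5, 6, 7]
3 → replaces 5 → [3, 6, 7]
4 → replaces 6 → [3, 4, 7]
13 → extends → [3, 4, 7, 13]
1 → replaces 3 → [1, 4, 7, 13]
14 → extends → [1, 4, 7, 13, 14]
18 → extends → [1, 4, 7, 13, 14, 18]
9 → replaces 13 → [1, 4, 7, 9, 14, 18]
12 → replaces 14 → [1, 4, 7, 9, 12, 18]
2 → replaces 4 → [1, 2, 7, 9, 12, 18]
16 → replaces 18 → [1, 2, 7, 9, 12, 16]
Longest strictly increasing subsequence has length 6, so deletions = 18 − 6 = 12.

12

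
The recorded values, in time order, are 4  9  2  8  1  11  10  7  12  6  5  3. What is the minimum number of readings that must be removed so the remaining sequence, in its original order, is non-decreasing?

Fewest deletions = n − (longest non-decreasing subsequence).
i:      1  2  3  4  5  6  7  8  9 10 11 12
a[i]:   4  9  2  8  1 11 10  7 12  6  5  3
dp:     1  2  1  2  1  3  3  2  4  2  2  2
max dp = 4, so deletions = 12 − 4 = 8.

8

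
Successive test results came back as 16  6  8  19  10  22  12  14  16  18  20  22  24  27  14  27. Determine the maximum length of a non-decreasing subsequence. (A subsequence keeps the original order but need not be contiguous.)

Let dp[i] be the length of the longest such subsequence ending at index i:
i:      1  2  3  4  5  6  7  8  9 10 11 12 13 14 15 16
a[i]:  16  6  8 19 10 22 12 14 16 18 20 22 24 27 14 27
dp:     1  1  2  3  3  4  4  5  6  7  8  9 10 11  6 12
Maximum dp value is 12.

12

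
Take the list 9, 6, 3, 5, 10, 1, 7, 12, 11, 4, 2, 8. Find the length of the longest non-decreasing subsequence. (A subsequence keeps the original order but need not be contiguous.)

4

Track the smallest tail for each achievable length (allowing ties):
9 → extends → [9]
6 → replaces 9 → [6]
3 → replaces 6 → [3]
5 → extends → [3, 5]
10 → extends → [3, 5, 10]
1 → replaces 3 → [1, 5, 10]
7 → replaces 10 → [1, 5, 7]
12 → extends → [1, 5, 7, 12]
11 → replaces 12 → [1, 5, 7, 11]
4 → replaces 5 → [1, 4, 7, 11]
2 → replaces 4 → [1, 2, 7, 11]
8 → replaces 11 → [1, 2, 7, 8]
Four tails, so the longest non-decreasing subsequence has length 4 (e.g. 3, 5, 10, 12).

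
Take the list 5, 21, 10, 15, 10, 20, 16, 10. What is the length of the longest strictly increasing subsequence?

4

Track the smallest tail for each achievable length (strict):
5 → extends → [5]
21 → extends → [5, 21]
10 → replaces 21 → [5, 10]
15 → extends → [5, 10, 15]
10 → already a tail → [5, 10, 15]
20 → extends → [5, 10, 15, 20]
16 → replaces 20 → [5, 10, 15, 16]
10 → already a tail → [5, 10, 15, 16]
Four tails, so the longest strictly increasing subsequence has length 4 (e.g. 5, 10, 15, 20).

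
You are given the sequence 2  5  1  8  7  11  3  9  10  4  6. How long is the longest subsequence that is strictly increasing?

5

Track the smallest tail for each achievable length (strict):
2 → extends → [2]
5 → extends → [2, 5]
1 → replaces 2 → [1, 5]
8 → extends → [1, 5, 8]
7 → replaces 8 → [1, 5, 7]
11 → extends → [1, 5, 7, 11]
3 → replaces 5 → [1, 3, 7, 11]
9 → replaces 11 → [1, 3, 7, 9]
10 → extends → [1, 3, 7, 9, 10]
4 → replaces 7 → [1, 3, 4, 9, 10]
6 → replaces 9 → [1, 3, 4, 6, 10]
Five tails, so the longest strictly increasing subsequence has length 5 (e.g. 2, 5, 8, 9, 10).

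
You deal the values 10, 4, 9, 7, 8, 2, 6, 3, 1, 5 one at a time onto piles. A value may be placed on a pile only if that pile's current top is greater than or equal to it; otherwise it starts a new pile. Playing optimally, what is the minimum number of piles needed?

3

The minimum number of non-increasing subsequences covering a sequence equals the length of its longest strictly increasing subsequence.
LIS length is 3 (e.g. 4, 7, 8), so 3 piles are needed.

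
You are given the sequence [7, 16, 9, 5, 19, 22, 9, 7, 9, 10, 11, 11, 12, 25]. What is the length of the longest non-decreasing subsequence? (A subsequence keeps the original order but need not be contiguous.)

9

Track the smallest tail for each achievable length (allowing ties):
7 → extends → [7]
16 → extends → [7, 16]
9 → replaces 16 → [7, 9]
5 → replaces 7 → [5, 9]
19 → extends → [5, 9, 19]
22 → extends → [5, 9, 19, 22]
9 → replaces 19 → [5, 9, 9, 22]
7 → replaces 9 → [5, 7, 9, 22]
9 → replaces 22 → [5, 7, 9, 9]
10 → extends → [5, 7, 9, 9, 10]
11 → extends → [5, 7, 9, 9, 10, 11]
11 → extends → [5, 7, 9, 9, 10, 11, 11]
12 → extends → [5, 7, 9, 9, 10, 11, 11, 12]
25 → extends → [5, 7, 9, 9, 10, 11, 11, 12, 25]
Nine tails, so the longest non-decreasing subsequence has length 9 (e.g. 7, 9, 9, 9, 10, 11, 11, 12, 25).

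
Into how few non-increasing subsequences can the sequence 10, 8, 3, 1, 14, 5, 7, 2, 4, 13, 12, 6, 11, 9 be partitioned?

Place each on the leftmost legal pile:
10 → new pile 1 (tops now [10])
8 → pile 1 (tops now [8])
3 → pile 1 (tops now [3])
1 → pile 1 (tops now [1])
14 → new pile 2 (tops now [1, 14])
5 → pile 2 (tops now [1, 5])
7 → new pile 3 (tops now [1, 5, 7])
2 → pile 2 (tops now [1, 2, 7])
4 → pile 3 (tops now [1, 2, 4])
13 → new pile 4 (tops now [1, 2, 4, 13])
12 → pile 4 (tops now [1, 2, 4, 12])
6 → pile 4 (tops now [1, 2, 4, 6])
11 → new pile 5 (tops now [1, 2, 4, 6, 11])
9 → pile 5 (tops now [1, 2, 4, 6, 9])
Five piles.

5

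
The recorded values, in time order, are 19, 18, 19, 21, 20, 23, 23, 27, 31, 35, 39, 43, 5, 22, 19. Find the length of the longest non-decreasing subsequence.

10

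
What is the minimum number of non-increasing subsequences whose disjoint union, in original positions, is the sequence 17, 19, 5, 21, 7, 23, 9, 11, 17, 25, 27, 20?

The minimum number of non-increasing subsequences covering a sequence equals the length of its longest strictly increasing subsequence.
LIS length is 7 (e.g. 5, 7, 9, 11, 17, 25, 27), so 7 piles are needed.

7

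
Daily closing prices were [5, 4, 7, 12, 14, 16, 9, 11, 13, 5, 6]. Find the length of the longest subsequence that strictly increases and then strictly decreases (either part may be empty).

7

inc[i] = longest strictly increasing subsequence ending at i; dec[i] = longest strictly decreasing subsequence starting at i:
i:      1  2  3  4  5  6  7  8  9 10 11
a[i]:   5  4  7 12 14 16  9 11 13  5  6
inc:    1  1  2  3  4  5  3  4  5  2  3
dec:    2  1  2  3  3  3  2  2  2  1  1
Best peak at i=6 (value 16): inc=5, dec=3, length 5+3−1 = 7.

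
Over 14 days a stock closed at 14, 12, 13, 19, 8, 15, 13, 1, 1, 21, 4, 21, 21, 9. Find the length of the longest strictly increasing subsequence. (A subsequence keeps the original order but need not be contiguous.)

Track the smallest tail for each achievable length (strict):
14 → extends → [14]
12 → replaces 14 → [12]
13 → extends → [12, 13]
19 → extends → [12, 13, 19]
8 → replaces 12 → [8, 13, 19]
15 → replaces 19 → [8, 13, 15]
13 → already a tail → [8, 13, 15]
1 → replaces 8 → [1, 13, 15]
1 → already a tail → [1, 13, 15]
21 → extends → [1, 13, 15, 21]
4 → replaces 13 → [1, 4, 15, 21]
21 → already a tail → [1, 4, 15, 21]
21 → already a tail → [1, 4, 15, 21]
9 → replaces 15 → [1, 4, 9, 21]
Four tails, so the longest strictly increasing subsequence has length 4 (e.g. 12, 13, 19, 21).

4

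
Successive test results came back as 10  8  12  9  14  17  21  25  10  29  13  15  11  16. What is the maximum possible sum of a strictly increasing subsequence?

Let S[i] be the best sum of a strictly increasing subsequence ending at i:
i:       1   2   3   4   5   6   7   8   9  10  11  12  13  14
a[i]:   10   8  12   9  14  17  21  25  10  29  13  15  11  16
S:      10   8  22  17  36  53  74  99  27 128  40  55  38  71
Maximum is 128 (e.g. 10 + 12 + 14 + 17 + 21 + 25 + 29).

128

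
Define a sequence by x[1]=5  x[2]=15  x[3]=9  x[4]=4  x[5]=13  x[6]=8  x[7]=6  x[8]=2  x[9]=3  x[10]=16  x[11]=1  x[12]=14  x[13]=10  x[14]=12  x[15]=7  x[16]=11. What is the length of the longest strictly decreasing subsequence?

Let dp[i] be the longest strictly decreasing subsequence ending at i:
i:      1  2  3  4  5  6  7  8  9 10 11 12 13 14 15 16
x[i]:   5 15  9  4 13  8  6  2  3 16  1 14 10 12  7 11
dp:     1  1  2  3  2  3  4  5  5  1  6  2  3  3  4  4
Maximum is 6.

6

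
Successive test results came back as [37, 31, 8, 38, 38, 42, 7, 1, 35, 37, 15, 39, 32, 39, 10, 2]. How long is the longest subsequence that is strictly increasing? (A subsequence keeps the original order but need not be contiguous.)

Let dp[i] be the length of the longest such subsequence ending at index i:
i:      1  2  3  4  5  6  7  8  9 10 11 12 13 14 15 16
a[i]:  37 31  8 38 38 42  7  1 35 37 15 39 32 39 10  2
dp:     1  1  1  2  2  3  1  1  2  3  2  4  3  4  2  2
Maximum dp value is 4.

4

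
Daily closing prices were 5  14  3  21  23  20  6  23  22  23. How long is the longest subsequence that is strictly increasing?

5

Track the smallest tail for each achievable length (strict):
5 → extends → [5]
14 → extends → [5, 14]
3 → replaces 5 → [3, 14]
21 → extends → [3, 14, 21]
23 → extends → [3, 14, 21, 23]
20 → replaces 21 → [3, 14, 20, 23]
6 → replaces 14 → [3, 6, 20, 23]
23 → already a tail → [3, 6, 20, 23]
22 → replaces 23 → [3, 6, 20, 22]
23 → extends → [3, 6, 20, 22, 23]
Five tails, so the longest strictly increasing subsequence has length 5 (e.g. 5, 14, 21, 22, 23).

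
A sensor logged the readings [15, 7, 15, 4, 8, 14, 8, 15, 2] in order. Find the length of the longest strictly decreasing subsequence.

4

Negate each value so 'decreasing' becomes 'increasing', then run patience tails on the negated sequence:
-15 → extends → [-15]
-7 → extends → [-15, -7]
-15 → already a tail → [-15, -7]
-4 → extends → [-15, -7, -4]
-8 → replaces -7 → [-15, -8, -4]
-14 → replaces -8 → [-15, -14, -4]
-8 → replaces -4 → [-15, -14, -8]
-15 → already a tail → [-15, -14, -8]
-2 → extends → [-15, -14, -8, -2]
Four tails, so the longest strictly decreasing subsequence of the original has length 4.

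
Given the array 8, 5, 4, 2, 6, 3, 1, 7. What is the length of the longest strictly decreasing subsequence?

5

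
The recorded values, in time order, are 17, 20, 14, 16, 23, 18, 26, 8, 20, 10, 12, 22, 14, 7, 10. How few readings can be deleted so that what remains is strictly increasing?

10

Fewest deletions = n − (longest strictly increasing subsequence).
i:      1  2  3  4  5  6  7  8  9 10 11 12 13 14 15
a[i]:  17 20 14 16 23 18 26  8 20 10 12 22 14  7 10
dp:     1  2  1  2  3  3  4  1  4  2  3  5  4  1  2
max dp = 5, so deletions = 15 − 5 = 10.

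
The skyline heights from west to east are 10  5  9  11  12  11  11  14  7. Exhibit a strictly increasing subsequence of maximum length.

5, 9, 11, 12, 14

Patience tails give the LIS length; then backtrack through the dp parents:
10 → extends → [10]
5 → replaces 10 → [5]
9 → extends → [5, 9]
11 → extends → [5, 9, 11]
12 → extends → [5, 9, 11, 12]
11 → already a tail → [5, 9, 11, 12]
11 → already a tail → [5, 9, 11, 12]
14 → extends → [5, 9, 11, 12, 14]
7 → replaces 9 → [5, 7, 11, 12, 14]
Length 5; one witness is 5, 9, 11, 12, 14.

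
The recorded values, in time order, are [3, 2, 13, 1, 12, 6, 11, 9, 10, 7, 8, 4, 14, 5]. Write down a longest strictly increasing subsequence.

Patience tails give the LIS length; then backtrack through the dp parents:
3 → extends → [3]
2 → replaces 3 → [2]
13 → extends → [2, 13]
1 → replaces 2 → [1, 13]
12 → replaces 13 → [1, 12]
6 → replaces 12 → [1, 6]
11 → extends → [1, 6, 11]
9 → replaces 11 → [1, 6, 9]
10 → extends → [1, 6, 9, 10]
7 → replaces 9 → [1, 6, 7, 10]
8 → replaces 10 → [1, 6, 7, 8]
4 → replaces 6 → [1, 4, 7, 8]
14 → extends → [1, 4, 7, 8, 14]
5 → replaces 7 → [1, 4, 5, 8, 14]
Length 5; one witness is 3, 6, 9, 10, 14.

3, 6, 9, 10, 14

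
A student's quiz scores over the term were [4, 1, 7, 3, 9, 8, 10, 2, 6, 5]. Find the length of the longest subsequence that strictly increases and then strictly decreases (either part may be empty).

inc[i] = longest strictly increasing subsequence ending at i; dec[i] = longest strictly decreasing subsequence starting at i:
i:      1  2  3  4  5  6  7  8  9 10
a[i]:   4  1  7  3  9  8 10  2  6  5
inc:    1  1  2  2  3  3  4  2  3  3
dec:    3  1  3  2  4  3  3  1  2  1
Best peak at i=5 (value 9): inc=3, dec=4, length 3+4−1 = 6.

6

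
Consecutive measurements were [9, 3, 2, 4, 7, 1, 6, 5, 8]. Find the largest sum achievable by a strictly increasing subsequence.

Let S[i] be the best sum of a strictly increasing subsequence ending at i:
i:      1  2  3  4  5  6  7  8  9
a[i]:   9  3  2  4  7  1  6  5  8
S:      9  3  2  7 14  1 13 12 22
Maximum is 22 (e.g. 3 + 4 + 7 + 8).

22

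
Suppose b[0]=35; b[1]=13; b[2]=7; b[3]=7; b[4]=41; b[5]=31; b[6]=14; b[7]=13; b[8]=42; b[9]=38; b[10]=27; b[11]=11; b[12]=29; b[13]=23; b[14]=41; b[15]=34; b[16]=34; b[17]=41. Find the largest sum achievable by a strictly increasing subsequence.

Let S[i] be the best sum of a strictly increasing subsequence ending at i:
i:       0   1   2   3   4   5   6   7   8   9  10  11  12  13  14  15  16  17
b[i]:   35  13   7   7  41  31  14  13  42  38  27  11  29  23  41  34  34  41
S:      35  13   7   7  76  44  27  20 118  82  54  18  83  50 124 117 117 158
Maximum is 158 (e.g. 13 + 14 + 27 + 29 + 34 + 41).

158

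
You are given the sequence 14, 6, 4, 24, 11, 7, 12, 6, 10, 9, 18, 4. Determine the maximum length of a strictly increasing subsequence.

Let dp[i] be the length of the longest such subsequence ending at index i:
i:      1  2  3  4  5  6  7  8  9 10 11 12
a[i]:  14  6  4 24 11  7 12  6 10  9 18  4
dp:     1  1  1  2  2  2  3  2  3  3  4  1
Maximum dp value is 4.

4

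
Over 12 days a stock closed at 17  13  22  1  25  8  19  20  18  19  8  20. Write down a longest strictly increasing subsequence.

1, 8, 18, 19, 20

Patience tails give the LIS length; then backtrack through the dp parents:
17 → extends → [17]
13 → replaces 17 → [13]
22 → extends → [13, 22]
1 → replaces 13 → [1, 22]
25 → extends → [1, 22, 25]
8 → replaces 22 → [1, 8, 25]
19 → replaces 25 → [1, 8, 19]
20 → extends → [1, 8, 19, 20]
18 → replaces 19 → [1, 8, 18, 20]
19 → replaces 20 → [1, 8, 18, 19]
8 → already a tail → [1, 8, 18, 19]
20 → extends → [1, 8, 18, 19, 20]
Length 5; one witness is 1, 8, 18, 19, 20.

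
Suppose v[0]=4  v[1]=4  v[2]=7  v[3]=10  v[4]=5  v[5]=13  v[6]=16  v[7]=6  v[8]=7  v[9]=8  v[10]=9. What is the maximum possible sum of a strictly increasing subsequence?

50

Let S[i] be the best sum of a strictly increasing subsequence ending at i:
i:      0  1  2  3  4  5  6  7  8  9 10
v[i]:   4  4  7 10  5 13 16  6  7  8  9
S:      4  4 11 21  9 34 50 15 22 30 39
Maximum is 50 (e.g. 4 + 7 + 10 + 13 + 16).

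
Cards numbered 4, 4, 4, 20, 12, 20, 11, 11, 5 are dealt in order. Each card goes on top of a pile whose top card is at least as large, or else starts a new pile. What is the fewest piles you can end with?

Place each on the leftmost legal pile:
4 → new pile 1 (tops now [4])
4 → pile 1 (tops now [4])
4 → pile 1 (tops now [4])
20 → new pile 2 (tops now [4, 20])
12 → pile 2 (tops now [4, 12])
20 → new pile 3 (tops now [4, 12, 20])
11 → pile 2 (tops now [4, 11, 20])
11 → pile 2 (tops now [4, 11, 20])
5 → pile 2 (tops now [4, 5, 20])
Three piles.

3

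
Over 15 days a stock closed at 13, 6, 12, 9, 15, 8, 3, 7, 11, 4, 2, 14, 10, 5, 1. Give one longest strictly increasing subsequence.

Patience tails give the LIS length; then backtrack through the dp parents:
13 → extends → [13]
6 → replaces 13 → [6]
12 → extends → [6, 12]
9 → replaces 12 → [6, 9]
15 → extends → [6, 9, 15]
8 → replaces 9 → [6, 8, 15]
3 → replaces 6 → [3, 8, 15]
7 → replaces 8 → [3, 7, 15]
11 → replaces 15 → [3, 7, 11]
4 → replaces 7 → [3, 4, 11]
2 → replaces 3 → [2, 4, 11]
14 → extends → [2, 4, 11, 14]
10 → replaces 11 → [2, 4, 10, 14]
5 → replaces 10 → [2, 4, 5, 14]
1 → replaces 2 → [1, 4, 5, 14]
Length 4; one witness is 6, 9, 11, 14.

6, 9, 11, 14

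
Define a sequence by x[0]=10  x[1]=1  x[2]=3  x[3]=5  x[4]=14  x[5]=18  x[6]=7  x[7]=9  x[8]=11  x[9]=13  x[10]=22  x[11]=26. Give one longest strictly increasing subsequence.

1, 3, 5, 7, 9, 11, 13, 22, 26

Patience tails give the LIS length; then backtrack through the dp parents:
10 → extends → [10]
1 → replaces 10 → [1]
3 → extends → [1, 3]
5 → extends → [1, 3, 5]
14 → extends → [1, 3, 5, 14]
18 → extends → [1, 3, 5, 14, 18]
7 → replaces 14 → [1, 3, 5, 7, 18]
9 → replaces 18 → [1, 3, 5, 7, 9]
11 → extends → [1, 3, 5, 7, 9, 11]
13 → extends → [1, 3, 5, 7, 9, 11, 13]
22 → extends → [1, 3, 5, 7, 9, 11, 13, 22]
26 → extends → [1, 3, 5, 7, 9, 11, 13, 22, 26]
Length 9; one witness is 1, 3, 5, 7, 9, 11, 13, 22, 26.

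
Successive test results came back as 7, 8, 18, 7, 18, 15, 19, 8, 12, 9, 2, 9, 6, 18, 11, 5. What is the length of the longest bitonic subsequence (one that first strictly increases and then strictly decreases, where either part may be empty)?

8

inc[i] = longest strictly increasing subsequence ending at i; dec[i] = longest strictly decreasing subsequence starting at i:
i:      1  2  3  4  5  6  7  8  9 10 11 12 13 14 15 16
a[i]:   7  8 18  7 18 15 19  8 12  9  2  9  6 18 11  5
inc:    1  2  3  1  3  3  4  2  3  3  1  3  2  4  4  2
dec:    3  4  6  3  6  5  5  3  4  3  1  3  2  3  2  1
Best peak at i=3 (value 18): inc=3, dec=6, length 3+6−1 = 8.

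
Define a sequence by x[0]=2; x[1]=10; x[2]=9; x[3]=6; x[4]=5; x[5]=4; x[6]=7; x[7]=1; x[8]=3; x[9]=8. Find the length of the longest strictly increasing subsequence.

Track the smallest tail for each achievable length (strict):
2 → extends → [2]
10 → extends → [2, 10]
9 → replaces 10 → [2, 9]
6 → replaces 9 → [2, 6]
5 → replaces 6 → [2, 5]
4 → replaces 5 → [2, 4]
7 → extends → [2, 4, 7]
1 → replaces 2 → [1, 4, 7]
3 → replaces 4 → [1, 3, 7]
8 → extends → [1, 3, 7, 8]
Four tails, so the longest strictly increasing subsequence has length 4 (e.g. 2, 6, 7, 8).

4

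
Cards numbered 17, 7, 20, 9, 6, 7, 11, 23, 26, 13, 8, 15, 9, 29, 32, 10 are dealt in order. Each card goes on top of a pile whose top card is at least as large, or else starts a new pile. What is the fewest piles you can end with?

7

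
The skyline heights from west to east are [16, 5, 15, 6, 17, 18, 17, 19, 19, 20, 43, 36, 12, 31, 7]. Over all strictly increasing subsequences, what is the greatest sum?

137

Let S[i] be the best sum of a strictly increasing subsequence ending at i:
i:       1   2   3   4   5   6   7   8   9  10  11  12  13  14  15
a[i]:   16   5  15   6  17  18  17  19  19  20  43  36  12  31   7
S:      16   5  20  11  37  55  37  74  74  94 137 130  23 125  18
Maximum is 137 (e.g. 5 + 15 + 17 + 18 + 19 + 20 + 43).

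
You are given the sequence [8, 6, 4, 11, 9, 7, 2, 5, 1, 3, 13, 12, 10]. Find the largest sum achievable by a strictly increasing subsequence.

32

Let S[i] be the best sum of a strictly increasing subsequence ending at i:
i:      1  2  3  4  5  6  7  8  9 10 11 12 13
a[i]:   8  6  4 11  9  7  2  5  1  3 13 12 10
S:      8  6  4 19 17 13  2  9  1  5 32 31 27
Maximum is 32 (e.g. 8 + 11 + 13).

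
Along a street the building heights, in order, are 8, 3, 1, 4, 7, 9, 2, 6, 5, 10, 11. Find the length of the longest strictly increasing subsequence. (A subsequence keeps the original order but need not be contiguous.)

6

Track the smallest tail for each achievable length (strict):
8 → extends → [8]
3 → replaces 8 → [3]
1 → replaces 3 → [1]
4 → extends → [1, 4]
7 → extends → [1, 4, 7]
9 → extends → [1, 4, 7, 9]
2 → replaces 4 → [1, 2, 7, 9]
6 → replaces 7 → [1, 2, 6, 9]
5 → replaces 6 → [1, 2, 5, 9]
10 → extends → [1, 2, 5, 9, 10]
11 → extends → [1, 2, 5, 9, 10, 11]
Six tails, so the longest strictly increasing subsequence has length 6 (e.g. 3, 4, 7, 9, 10, 11).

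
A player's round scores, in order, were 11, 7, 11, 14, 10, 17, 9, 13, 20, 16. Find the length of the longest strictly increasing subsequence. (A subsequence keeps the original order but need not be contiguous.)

5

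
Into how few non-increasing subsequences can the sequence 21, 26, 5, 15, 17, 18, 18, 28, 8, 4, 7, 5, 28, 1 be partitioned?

Place each on the leftmost legal pile:
21 → new pile 1 (tops now [21])
26 → new pile 2 (tops now [21, 26])
5 → pile 1 (tops now [5, 26])
15 → pile 2 (tops now [5, 15])
17 → new pile 3 (tops now [5, 15, 17])
18 → new pile 4 (tops now [5, 15, 17, 18])
18 → pile 4 (tops now [5, 15, 17, 18])
28 → new pile 5 (tops now [5, 15, 17, 18, 28])
8 → pile 2 (tops now [5, 8, 17, 18, 28])
4 → pile 1 (tops now [4, 8, 17, 18, 28])
7 → pile 2 (tops now [4, 7, 17, 18, 28])
5 → pile 2 (tops now [4, 5, 17, 18, 28])
28 → pile 5 (tops now [4, 5, 17, 18, 28])
1 → pile 1 (tops now [1, 5, 17, 18, 28])
Five piles.

5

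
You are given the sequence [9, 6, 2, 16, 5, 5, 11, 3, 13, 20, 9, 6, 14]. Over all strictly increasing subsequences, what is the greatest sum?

53

Let S[i] be the best sum of a strictly increasing subsequence ending at i:
i:      1  2  3  4  5  6  7  8  9 10 11 12 13
a[i]:   9  6  2 16  5  5 11  3 13 20  9  6 14
S:      9  6  2 25  7  7 20  5 33 53 16 13 47
Maximum is 53 (e.g. 9 + 11 + 13 + 20).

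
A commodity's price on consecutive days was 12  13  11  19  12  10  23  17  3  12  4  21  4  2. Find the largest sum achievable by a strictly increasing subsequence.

Let S[i] be the best sum of a strictly increasing subsequence ending at i:
i:      1  2  3  4  5  6  7  8  9 10 11 12 13 14
a[i]:  12 13 11 19 12 10 23 17  3 12  4 21  4  2
S:     12 25 11 44 23 10 67 42  3 23  7 65  7  2
Maximum is 67 (e.g. 12 + 13 + 19 + 23).

67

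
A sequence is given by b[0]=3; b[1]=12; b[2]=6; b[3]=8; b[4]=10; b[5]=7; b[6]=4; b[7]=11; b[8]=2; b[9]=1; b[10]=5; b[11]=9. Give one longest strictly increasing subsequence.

3, 6, 8, 10, 11

Patience tails give the LIS length; then backtrack through the dp parents:
3 → extends → [3]
12 → extends → [3, 12]
6 → replaces 12 → [3, 6]
8 → extends → [3, 6, 8]
10 → extends → [3, 6, 8, 10]
7 → replaces 8 → [3, 6, 7, 10]
4 → replaces 6 → [3, 4, 7, 10]
11 → extends → [3, 4, 7, 10, 11]
2 → replaces 3 → [2, 4, 7, 10, 11]
1 → replaces 2 → [1, 4, 7, 10, 11]
5 → replaces 7 → [1, 4, 5, 10, 11]
9 → replaces 10 → [1, 4, 5, 9, 11]
Length 5; one witness is 3, 6, 8, 10, 11.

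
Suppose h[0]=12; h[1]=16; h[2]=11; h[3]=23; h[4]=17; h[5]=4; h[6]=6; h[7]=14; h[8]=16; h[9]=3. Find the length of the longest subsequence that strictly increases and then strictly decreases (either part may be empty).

6

inc[i] = longest strictly increasing subsequence ending at i; dec[i] = longest strictly decreasing subsequence starting at i:
i:      0  1  2  3  4  5  6  7  8  9
h[i]:  12 16 11 23 17  4  6 14 16  3
inc:    1  2  1  3  3  1  2  3  4  1
dec:    4  4  3  4  3  2  2  2  2  1
Best peak at i=3 (value 23): inc=3, dec=4, length 3+4−1 = 6.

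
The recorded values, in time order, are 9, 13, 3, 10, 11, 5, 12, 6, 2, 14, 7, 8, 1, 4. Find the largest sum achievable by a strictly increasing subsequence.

Let S[i] be the best sum of a strictly increasing subsequence ending at i:
i:      1  2  3  4  5  6  7  8  9 10 11 12 13 14
a[i]:   9 13  3 10 11  5 12  6  2 14  7  8  1  4
S:      9 22  3 19 30  8 42 14  2 56 21 29  1  7
Maximum is 56 (e.g. 9 + 10 + 11 + 12 + 14).

56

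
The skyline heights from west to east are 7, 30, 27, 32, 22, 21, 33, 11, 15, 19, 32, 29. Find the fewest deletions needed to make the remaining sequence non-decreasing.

Fewest deletions = n − (longest non-decreasing subsequence).
i:      1  2  3  4  5  6  7  8  9 10 11 12
a[i]:   7 30 27 32 22 21 33 11 15 19 32 29
dp:     1  2  2  3  2  2  4  2  3  4  5  5
max dp = 5, so deletions = 12 − 5 = 7.

7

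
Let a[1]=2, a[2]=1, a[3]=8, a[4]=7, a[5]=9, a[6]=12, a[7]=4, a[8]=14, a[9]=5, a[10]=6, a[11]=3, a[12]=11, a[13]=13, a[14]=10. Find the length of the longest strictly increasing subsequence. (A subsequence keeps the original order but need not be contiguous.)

Track the smallest tail for each achievable length (strict):
2 → extends → [2]
1 → replaces 2 → [1]
8 → extends → [1, 8]
7 → replaces 8 → [1, 7]
9 → extends → [1, 7, 9]
12 → extends → [1, 7, 9, 12]
4 → replaces 7 → [1, 4, 9, 12]
14 → extends → [1, 4, 9, 12, 14]
5 → replaces 9 → [1, 4, 5, 12, 14]
6 → replaces 12 → [1, 4, 5, 6, 14]
3 → replaces 4 → [1, 3, 5, 6, 14]
11 → replaces 14 → [1, 3, 5, 6, 11]
13 → extends → [1, 3, 5, 6, 11, 13]
10 → replaces 11 → [1, 3, 5, 6, 10, 13]
Six tails, so the longest strictly increasing subsequence has length 6 (e.g. 2, 4, 5, 6, 11, 13).

6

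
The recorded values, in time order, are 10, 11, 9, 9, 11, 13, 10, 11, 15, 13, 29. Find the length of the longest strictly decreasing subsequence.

2

Let dp[i] be the longest strictly decreasing subsequence ending at i:
i:      1  2  3  4  5  6  7  8  9 10 11
a[i]:  10 11  9  9 11 13 10 11 15 13 29
dp:     1  1  2  2  1  1  2  2  1  2  1
Maximum is 2.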